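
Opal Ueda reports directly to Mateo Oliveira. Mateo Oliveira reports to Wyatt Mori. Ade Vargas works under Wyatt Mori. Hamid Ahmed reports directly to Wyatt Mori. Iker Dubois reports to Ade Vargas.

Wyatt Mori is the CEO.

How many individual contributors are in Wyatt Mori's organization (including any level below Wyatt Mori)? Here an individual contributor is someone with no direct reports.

3

The people in Wyatt Mori's organization with no one reporting to them are Opal Ueda, Iker Dubois, Hamid Ahmed. That is 3.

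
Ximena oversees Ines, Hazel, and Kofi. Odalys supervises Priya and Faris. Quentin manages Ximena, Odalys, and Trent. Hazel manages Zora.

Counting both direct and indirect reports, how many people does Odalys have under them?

Odalys directly manages Priya, Faris. Priya has no reports. Faris has no reports. So Odalys's organization is 2 direct reports plus everyone under them: 1 + 1 = 2.

2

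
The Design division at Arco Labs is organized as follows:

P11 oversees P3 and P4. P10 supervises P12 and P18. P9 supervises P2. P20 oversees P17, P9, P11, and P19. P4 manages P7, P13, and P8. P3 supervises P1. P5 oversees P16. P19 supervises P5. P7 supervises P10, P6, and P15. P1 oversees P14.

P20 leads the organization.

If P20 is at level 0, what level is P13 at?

3

Chain from P13 up to P20: P13 → P4 → P11 → P20. That is 3 steps up, so P13 is 3 levels below P20.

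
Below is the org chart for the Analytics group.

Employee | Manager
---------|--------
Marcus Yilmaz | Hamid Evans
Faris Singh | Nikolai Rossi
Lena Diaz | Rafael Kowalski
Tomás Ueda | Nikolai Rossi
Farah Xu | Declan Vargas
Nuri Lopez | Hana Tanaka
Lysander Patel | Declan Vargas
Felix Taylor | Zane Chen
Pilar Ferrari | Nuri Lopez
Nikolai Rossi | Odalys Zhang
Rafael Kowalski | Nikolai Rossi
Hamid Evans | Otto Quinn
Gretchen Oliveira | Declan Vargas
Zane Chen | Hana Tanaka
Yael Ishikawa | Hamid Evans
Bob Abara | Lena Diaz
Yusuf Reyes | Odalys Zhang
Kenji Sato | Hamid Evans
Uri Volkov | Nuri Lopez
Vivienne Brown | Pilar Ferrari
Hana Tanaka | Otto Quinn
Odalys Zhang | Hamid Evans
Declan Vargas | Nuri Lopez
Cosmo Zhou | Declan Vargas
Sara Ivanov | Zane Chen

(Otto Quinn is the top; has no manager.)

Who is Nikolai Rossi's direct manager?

Nikolai Rossi reports directly to Odalys Zhang.

Odalys Zhang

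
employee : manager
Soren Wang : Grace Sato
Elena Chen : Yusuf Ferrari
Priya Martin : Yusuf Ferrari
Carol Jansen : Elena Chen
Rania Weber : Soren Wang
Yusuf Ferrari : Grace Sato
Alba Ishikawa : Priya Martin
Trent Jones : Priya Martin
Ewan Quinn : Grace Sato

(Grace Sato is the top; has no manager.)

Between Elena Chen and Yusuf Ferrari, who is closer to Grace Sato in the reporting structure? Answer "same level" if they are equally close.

Elena Chen is 2 levels below Grace Sato; Yusuf Ferrari is 1. Yusuf Ferrari is higher.

Yusuf Ferrari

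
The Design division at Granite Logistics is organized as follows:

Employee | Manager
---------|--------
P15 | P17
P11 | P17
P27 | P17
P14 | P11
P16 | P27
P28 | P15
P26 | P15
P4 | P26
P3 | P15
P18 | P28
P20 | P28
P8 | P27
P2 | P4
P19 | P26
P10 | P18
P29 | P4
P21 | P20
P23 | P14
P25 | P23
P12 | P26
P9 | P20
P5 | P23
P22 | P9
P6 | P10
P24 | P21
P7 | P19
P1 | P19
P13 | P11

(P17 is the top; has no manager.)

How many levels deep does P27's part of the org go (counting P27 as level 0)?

The longest chain under P27 runs P27 → P8, which is 1 level below P27.

1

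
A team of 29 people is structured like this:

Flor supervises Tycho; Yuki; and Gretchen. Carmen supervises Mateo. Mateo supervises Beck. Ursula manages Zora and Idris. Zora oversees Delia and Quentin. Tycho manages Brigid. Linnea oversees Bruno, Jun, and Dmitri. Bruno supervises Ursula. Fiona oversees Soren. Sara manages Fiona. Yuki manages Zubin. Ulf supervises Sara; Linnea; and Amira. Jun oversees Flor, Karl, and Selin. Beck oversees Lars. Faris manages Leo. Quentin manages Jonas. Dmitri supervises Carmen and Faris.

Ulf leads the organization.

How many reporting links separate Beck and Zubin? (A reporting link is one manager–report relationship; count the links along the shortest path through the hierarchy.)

8

Beck is 4 levels below Linnea, and Zubin is 4 levels below Linnea (their lowest common manager). The shortest path runs up from Beck to Linnea and back down to Zubin: 4 + 4 = 8 links.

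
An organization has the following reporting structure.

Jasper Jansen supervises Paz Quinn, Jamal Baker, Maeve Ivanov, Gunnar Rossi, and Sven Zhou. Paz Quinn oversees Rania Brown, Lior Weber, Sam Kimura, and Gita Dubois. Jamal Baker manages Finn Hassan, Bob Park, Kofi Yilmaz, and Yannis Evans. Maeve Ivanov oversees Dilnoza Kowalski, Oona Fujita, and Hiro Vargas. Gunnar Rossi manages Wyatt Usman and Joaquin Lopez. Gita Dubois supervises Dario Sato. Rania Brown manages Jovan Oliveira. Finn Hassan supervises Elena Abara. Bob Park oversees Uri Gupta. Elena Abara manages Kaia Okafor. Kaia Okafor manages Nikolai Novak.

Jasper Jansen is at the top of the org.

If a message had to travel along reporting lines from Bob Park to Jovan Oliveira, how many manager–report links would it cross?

5

Bob Park is 2 levels below Jasper Jansen, and Jovan Oliveira is 3 levels below Jasper Jansen (their lowest common manager). The shortest path runs up from Bob Park to Jasper Jansen and back down to Jovan Oliveira: 2 + 3 = 5 links.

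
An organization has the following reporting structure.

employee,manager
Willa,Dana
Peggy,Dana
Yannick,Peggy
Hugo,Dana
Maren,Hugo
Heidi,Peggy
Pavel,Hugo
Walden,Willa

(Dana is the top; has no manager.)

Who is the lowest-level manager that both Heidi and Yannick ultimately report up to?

Peggy

Heidi's chain of managers is Peggy, Dana. Yannick's chain of managers is Peggy, Dana. The first manager that appears in both chains is Peggy.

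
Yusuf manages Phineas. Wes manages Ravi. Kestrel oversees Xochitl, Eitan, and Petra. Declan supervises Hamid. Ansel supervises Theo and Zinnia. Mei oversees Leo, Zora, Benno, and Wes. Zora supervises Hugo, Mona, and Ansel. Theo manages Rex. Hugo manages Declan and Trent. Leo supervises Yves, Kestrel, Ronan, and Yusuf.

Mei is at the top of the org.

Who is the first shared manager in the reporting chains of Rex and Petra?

Mei

Rex's chain of managers is Theo, Ansel, Zora, Mei. Petra's chain of managers is Kestrel, Leo, Mei. The first manager that appears in both chains is Mei.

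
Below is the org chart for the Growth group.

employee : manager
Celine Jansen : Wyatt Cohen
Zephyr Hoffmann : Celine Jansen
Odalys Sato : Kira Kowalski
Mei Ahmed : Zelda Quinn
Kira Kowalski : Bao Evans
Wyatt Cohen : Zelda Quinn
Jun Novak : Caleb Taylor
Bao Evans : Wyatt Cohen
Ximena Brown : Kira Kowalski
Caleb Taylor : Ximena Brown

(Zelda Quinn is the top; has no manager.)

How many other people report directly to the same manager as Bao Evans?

1

Bao Evans reports to Wyatt Cohen. Wyatt Cohen's other direct reports are Celine Jansen — 1 peer.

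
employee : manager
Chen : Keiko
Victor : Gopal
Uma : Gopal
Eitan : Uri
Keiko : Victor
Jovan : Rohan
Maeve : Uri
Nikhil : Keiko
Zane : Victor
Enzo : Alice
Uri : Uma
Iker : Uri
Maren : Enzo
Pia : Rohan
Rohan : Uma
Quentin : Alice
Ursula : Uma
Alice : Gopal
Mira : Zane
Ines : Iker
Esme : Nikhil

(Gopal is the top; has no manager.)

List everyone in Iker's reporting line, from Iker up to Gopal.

Iker reports to Uri. Uri reports to Uma. Uma reports to Gopal. Gopal is at the top.

Iker -> Uri -> Uma -> Gopal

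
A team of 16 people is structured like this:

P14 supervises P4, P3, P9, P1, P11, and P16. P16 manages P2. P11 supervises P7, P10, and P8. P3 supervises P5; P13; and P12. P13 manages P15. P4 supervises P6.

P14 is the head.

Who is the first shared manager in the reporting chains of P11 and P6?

P11's chain of managers is P14. P6's chain of managers is P4, P14. The first manager that appears in both chains is P14.

P14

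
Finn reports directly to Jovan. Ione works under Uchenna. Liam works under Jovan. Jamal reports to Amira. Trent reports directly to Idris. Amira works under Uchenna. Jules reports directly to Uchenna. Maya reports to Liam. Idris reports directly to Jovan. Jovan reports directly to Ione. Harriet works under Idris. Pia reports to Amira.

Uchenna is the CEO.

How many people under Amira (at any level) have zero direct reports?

2

The people in Amira's organization with no one reporting to them are Jamal, Pia. That is 2.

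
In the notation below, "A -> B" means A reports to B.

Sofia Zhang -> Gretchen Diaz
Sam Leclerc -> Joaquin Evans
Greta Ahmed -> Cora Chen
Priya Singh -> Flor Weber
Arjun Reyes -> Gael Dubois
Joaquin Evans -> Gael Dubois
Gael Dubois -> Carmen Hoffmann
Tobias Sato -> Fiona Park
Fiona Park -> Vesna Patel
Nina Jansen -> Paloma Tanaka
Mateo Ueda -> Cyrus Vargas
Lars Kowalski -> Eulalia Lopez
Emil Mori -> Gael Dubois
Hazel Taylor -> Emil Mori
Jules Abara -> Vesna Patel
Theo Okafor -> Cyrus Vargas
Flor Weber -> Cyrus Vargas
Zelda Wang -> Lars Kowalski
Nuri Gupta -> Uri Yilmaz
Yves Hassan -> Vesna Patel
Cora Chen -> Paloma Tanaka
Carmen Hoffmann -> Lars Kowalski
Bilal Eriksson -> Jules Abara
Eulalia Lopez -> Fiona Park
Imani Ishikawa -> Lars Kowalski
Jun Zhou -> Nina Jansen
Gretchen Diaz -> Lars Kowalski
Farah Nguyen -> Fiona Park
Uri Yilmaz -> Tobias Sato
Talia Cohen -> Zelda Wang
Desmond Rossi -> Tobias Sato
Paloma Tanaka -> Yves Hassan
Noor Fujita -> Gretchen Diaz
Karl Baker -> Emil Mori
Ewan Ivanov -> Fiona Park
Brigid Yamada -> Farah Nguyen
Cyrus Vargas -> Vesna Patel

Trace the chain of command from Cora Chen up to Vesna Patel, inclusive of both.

Cora Chen reports to Paloma Tanaka. Paloma Tanaka reports to Yves Hassan. Yves Hassan reports to Vesna Patel. Vesna Patel is at the top.

Cora Chen -> Paloma Tanaka -> Yves Hassan -> Vesna Patel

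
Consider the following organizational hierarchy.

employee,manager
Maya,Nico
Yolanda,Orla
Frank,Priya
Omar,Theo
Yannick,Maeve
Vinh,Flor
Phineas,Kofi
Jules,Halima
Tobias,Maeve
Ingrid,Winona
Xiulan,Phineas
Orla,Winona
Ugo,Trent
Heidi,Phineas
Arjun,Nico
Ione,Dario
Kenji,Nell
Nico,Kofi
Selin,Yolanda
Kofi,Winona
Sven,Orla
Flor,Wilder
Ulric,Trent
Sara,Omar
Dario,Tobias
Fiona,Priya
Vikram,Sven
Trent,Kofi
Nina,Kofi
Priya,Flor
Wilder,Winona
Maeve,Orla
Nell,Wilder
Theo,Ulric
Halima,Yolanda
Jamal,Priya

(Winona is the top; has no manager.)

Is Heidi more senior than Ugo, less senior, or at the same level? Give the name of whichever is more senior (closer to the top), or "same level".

same level

Both Heidi and Ugo are 3 levels below Winona.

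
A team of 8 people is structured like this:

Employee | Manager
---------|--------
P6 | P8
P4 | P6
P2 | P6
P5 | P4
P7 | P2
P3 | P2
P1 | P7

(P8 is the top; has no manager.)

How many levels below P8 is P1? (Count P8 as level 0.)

Chain from P1 up to P8: P1 → P7 → P2 → P6 → P8. That is 4 steps up, so P1 is 4 levels below P8.

4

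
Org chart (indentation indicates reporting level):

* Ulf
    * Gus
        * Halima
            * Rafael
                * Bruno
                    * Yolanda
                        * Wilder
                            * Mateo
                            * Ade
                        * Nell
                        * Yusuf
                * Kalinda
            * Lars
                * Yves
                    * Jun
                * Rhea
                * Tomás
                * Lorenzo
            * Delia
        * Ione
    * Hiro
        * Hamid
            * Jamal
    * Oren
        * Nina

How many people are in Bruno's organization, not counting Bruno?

6

Bruno directly manages Yolanda. Under Yolanda: Yusuf, Nell, Wilder, Ade, Mateo (5). That's 6 in total.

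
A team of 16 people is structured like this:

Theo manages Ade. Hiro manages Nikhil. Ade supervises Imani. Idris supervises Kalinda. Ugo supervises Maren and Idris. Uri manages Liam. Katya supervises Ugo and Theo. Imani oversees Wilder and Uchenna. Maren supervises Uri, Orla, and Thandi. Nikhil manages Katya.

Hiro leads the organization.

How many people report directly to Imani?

2

Imani directly manages Uchenna, Wilder. That is 2 direct reports.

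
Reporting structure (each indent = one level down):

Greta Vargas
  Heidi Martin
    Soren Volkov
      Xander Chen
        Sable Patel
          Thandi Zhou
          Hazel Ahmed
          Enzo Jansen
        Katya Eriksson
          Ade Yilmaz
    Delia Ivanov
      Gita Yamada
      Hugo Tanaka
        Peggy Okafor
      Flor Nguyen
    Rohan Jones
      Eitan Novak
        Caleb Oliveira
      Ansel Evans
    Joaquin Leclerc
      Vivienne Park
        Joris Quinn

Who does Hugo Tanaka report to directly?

Delia Ivanov

Hugo Tanaka reports directly to Delia Ivanov.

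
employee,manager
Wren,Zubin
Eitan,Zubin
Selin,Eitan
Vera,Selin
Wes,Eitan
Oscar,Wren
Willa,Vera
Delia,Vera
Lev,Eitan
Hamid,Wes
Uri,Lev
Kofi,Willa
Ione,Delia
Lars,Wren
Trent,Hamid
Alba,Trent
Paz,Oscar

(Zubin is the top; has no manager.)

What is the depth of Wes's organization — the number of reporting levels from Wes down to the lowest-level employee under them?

3

The longest chain under Wes runs Wes → Hamid → Trent → Alba, which is 3 levels below Wes.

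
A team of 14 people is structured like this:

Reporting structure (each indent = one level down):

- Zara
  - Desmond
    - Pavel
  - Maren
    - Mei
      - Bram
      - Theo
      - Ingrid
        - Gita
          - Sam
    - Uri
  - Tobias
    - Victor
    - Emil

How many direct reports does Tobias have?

Tobias directly manages Victor, Emil. That is 2 direct reports.

2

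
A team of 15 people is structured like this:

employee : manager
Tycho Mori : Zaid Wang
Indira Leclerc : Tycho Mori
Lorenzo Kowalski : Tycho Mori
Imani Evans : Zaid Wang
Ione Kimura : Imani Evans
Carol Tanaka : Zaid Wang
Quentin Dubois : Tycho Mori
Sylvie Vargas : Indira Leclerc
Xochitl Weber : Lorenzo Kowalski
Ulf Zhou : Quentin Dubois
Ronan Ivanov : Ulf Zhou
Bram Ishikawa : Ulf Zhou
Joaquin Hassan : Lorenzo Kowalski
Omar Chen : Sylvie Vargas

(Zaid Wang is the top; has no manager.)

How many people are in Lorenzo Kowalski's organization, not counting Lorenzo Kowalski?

2

Lorenzo Kowalski directly manages Xochitl Weber, Joaquin Hassan. Xochitl Weber has no reports. Joaquin Hassan has no reports. So Lorenzo Kowalski's organization is 2 direct reports plus everyone under them: 1 + 1 = 2.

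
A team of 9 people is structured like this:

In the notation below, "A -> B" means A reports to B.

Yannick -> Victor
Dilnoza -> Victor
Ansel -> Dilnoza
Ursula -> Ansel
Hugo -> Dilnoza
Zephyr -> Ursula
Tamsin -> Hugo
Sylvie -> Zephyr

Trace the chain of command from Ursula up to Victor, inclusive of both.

Ursula -> Ansel -> Dilnoza -> Victor

Ursula reports to Ansel. Ansel reports to Dilnoza. Dilnoza reports to Victor. Victor is at the top.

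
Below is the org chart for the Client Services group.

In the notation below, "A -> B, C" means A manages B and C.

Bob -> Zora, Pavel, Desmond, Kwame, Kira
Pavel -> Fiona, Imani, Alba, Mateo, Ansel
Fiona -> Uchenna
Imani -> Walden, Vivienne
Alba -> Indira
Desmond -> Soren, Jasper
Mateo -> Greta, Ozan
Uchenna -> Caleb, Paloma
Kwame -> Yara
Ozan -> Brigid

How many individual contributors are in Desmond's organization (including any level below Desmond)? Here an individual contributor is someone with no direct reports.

The people in Desmond's organization with no one reporting to them are Jasper, Soren. That is 2.

2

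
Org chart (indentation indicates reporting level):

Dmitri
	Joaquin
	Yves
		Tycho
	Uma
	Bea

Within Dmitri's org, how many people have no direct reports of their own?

The people in Dmitri's organization with no one reporting to them are Bea, Uma, Tycho, Joaquin. That is 4.

4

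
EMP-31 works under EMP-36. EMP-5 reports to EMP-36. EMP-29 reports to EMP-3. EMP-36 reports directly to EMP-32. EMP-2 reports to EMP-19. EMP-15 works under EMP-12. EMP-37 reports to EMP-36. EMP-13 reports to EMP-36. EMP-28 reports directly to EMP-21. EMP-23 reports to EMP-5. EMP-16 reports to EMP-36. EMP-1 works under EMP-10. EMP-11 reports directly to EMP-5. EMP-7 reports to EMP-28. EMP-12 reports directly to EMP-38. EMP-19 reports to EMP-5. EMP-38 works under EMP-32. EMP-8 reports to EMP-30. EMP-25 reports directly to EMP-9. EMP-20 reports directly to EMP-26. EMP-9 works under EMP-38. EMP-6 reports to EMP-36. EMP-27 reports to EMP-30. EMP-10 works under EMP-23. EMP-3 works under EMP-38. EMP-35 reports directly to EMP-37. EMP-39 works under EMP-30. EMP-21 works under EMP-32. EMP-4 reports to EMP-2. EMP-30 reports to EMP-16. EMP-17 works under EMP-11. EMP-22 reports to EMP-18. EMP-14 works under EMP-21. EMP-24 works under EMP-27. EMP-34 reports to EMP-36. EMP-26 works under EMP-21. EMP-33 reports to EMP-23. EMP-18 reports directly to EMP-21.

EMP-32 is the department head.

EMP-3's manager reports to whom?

EMP-3 reports to EMP-38, and EMP-38 reports to EMP-32. So EMP-3's skip-level manager is EMP-32.

EMP-32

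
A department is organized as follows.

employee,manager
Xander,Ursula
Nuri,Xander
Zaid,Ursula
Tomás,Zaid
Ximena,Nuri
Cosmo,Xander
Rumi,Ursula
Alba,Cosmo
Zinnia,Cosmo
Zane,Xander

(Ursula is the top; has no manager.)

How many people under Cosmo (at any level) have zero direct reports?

2

The people in Cosmo's organization with no one reporting to them are Zinnia, Alba. That is 2.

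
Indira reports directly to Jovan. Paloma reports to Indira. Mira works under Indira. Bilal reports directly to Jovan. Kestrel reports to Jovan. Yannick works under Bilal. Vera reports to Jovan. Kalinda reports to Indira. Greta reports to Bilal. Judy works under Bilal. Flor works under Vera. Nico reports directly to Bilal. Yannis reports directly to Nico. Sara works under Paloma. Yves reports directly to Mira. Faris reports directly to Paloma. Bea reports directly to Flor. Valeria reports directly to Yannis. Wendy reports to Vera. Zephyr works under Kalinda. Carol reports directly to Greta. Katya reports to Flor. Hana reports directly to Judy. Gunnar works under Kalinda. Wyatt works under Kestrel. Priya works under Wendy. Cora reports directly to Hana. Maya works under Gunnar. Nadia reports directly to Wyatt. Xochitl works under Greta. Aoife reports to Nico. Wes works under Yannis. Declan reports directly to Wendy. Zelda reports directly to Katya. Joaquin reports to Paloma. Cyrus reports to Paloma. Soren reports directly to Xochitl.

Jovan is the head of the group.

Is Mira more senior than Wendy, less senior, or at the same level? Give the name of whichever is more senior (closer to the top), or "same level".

Both Mira and Wendy are 2 levels below Jovan.

same level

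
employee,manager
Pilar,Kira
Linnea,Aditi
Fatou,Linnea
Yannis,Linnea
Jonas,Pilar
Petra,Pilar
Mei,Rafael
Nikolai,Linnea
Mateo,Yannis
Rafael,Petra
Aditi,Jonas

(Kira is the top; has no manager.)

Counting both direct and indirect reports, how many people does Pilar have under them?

Pilar directly manages Jonas, Petra. Under Jonas: Aditi, Linnea, Fatou, Nikolai, Yannis, Mateo (6). Under Petra: Rafael, Mei (2). So Pilar's organization is 2 direct reports plus everyone under them: 7 + 3 = 10.

10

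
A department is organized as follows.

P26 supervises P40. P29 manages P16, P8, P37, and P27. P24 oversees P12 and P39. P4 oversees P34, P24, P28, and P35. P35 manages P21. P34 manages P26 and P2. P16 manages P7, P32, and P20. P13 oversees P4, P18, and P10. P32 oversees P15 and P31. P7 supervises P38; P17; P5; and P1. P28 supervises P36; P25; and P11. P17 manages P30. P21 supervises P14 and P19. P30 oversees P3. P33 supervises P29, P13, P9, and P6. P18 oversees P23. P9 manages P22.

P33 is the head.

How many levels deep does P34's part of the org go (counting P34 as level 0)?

The longest chain under P34 runs P34 → P26 → P40, which is 2 levels below P34.

2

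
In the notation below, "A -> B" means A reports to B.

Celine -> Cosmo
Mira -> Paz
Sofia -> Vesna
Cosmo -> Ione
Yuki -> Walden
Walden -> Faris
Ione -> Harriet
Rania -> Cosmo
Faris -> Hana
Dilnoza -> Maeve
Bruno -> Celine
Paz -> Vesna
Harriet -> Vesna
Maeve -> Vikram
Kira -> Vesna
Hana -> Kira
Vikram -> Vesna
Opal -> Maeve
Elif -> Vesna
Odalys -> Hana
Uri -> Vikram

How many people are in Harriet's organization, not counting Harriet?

Harriet directly manages Ione. Under Ione: Cosmo, Rania, Celine, Bruno (4). That's 5 in total.

5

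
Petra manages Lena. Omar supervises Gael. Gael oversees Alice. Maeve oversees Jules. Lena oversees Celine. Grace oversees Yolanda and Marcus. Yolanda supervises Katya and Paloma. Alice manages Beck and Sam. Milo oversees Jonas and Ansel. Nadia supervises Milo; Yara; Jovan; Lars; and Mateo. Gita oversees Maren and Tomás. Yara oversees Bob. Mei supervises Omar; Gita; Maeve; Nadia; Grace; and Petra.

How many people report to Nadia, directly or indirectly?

8

Nadia directly manages Milo, Yara, Jovan, Lars, Mateo. Under Milo: Ansel, Jonas (2). Under Yara: Bob (1). Jovan has no reports. Lars has no reports. Mateo has no reports. So Nadia's organization is 5 direct reports plus everyone under them: 3 + 2 + 1 + 1 + 1 = 8.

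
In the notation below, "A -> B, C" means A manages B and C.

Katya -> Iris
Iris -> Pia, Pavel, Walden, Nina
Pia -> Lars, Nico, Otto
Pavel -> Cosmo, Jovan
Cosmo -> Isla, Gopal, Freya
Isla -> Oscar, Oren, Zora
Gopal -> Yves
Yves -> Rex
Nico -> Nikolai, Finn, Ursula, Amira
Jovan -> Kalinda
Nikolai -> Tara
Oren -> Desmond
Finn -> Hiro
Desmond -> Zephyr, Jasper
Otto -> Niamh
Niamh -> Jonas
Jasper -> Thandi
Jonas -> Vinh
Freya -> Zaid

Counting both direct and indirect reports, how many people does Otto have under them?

3

Otto directly manages Niamh. Under Niamh: Jonas, Vinh (2). That's 3 in total.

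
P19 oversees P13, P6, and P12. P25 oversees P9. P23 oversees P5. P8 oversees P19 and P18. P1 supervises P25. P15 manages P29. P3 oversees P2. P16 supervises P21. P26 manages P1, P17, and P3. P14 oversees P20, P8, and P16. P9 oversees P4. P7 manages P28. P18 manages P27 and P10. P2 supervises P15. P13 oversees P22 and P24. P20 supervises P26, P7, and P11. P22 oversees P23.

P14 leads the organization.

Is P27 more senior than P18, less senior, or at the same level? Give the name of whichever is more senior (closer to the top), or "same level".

P18

P27 is 3 levels below P14; P18 is 2. P18 is higher.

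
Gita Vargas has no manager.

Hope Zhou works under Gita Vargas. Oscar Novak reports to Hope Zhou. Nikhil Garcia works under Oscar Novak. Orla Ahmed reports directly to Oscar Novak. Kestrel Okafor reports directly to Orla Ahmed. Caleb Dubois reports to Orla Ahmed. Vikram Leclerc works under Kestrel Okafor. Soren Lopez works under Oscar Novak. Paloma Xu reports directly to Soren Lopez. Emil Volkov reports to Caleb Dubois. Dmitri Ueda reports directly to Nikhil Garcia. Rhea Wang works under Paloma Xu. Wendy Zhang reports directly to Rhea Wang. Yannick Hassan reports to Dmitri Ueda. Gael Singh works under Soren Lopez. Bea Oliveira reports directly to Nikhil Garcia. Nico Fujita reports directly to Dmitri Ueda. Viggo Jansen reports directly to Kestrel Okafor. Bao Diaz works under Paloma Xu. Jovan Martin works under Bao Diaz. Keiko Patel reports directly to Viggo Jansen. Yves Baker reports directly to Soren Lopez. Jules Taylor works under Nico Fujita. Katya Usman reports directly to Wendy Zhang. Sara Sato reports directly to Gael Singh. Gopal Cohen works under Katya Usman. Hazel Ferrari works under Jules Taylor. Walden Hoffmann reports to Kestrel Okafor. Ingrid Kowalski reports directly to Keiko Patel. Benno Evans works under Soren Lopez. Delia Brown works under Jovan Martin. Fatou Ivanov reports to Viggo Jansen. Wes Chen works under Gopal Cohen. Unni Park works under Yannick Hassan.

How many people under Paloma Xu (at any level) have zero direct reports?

The people in Paloma Xu's organization with no one reporting to them are Delia Brown, Wes Chen. That is 2.

2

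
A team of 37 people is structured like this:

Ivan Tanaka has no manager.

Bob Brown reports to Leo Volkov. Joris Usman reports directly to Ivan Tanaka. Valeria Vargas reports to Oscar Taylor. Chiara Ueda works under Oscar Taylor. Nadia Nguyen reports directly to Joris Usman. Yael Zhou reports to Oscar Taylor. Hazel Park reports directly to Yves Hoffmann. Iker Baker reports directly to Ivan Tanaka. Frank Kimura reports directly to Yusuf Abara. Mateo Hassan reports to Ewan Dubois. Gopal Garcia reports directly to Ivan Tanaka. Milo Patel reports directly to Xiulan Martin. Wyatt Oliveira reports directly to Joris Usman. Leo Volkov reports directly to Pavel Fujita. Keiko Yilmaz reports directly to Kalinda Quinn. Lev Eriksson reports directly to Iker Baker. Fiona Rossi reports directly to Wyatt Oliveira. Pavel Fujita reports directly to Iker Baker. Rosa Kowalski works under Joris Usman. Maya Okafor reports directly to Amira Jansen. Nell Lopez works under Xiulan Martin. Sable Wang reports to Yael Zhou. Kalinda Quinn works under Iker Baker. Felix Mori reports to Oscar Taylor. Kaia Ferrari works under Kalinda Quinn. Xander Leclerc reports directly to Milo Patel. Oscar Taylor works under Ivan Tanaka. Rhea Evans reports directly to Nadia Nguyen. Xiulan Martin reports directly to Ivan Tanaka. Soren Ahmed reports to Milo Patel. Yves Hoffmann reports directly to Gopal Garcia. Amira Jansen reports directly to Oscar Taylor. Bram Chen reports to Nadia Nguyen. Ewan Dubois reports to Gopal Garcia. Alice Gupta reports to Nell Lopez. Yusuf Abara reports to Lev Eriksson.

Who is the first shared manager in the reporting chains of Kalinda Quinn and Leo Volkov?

Kalinda Quinn's chain of managers is Iker Baker, Ivan Tanaka. Leo Volkov's chain of managers is Pavel Fujita, Iker Baker, Ivan Tanaka. The first manager that appears in both chains is Iker Baker.

Iker Baker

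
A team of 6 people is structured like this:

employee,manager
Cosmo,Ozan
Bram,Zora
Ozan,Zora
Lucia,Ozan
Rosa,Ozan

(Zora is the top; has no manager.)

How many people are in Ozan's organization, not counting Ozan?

Ozan directly manages Cosmo, Lucia, Rosa. Cosmo has no reports. Lucia has no reports. Rosa has no reports. So Ozan's organization is 3 direct reports plus everyone under them: 1 + 1 + 1 = 3.

3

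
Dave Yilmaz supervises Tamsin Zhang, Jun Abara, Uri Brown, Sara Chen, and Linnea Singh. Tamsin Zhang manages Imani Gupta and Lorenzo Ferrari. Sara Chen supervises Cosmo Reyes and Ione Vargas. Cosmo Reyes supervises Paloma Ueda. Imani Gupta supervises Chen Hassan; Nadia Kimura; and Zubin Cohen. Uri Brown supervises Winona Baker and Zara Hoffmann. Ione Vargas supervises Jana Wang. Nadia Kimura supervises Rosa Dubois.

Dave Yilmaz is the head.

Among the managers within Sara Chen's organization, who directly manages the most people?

Sara Chen

Direct-report counts within Sara Chen's organization: Sara Chen has 2; Ione Vargas has 1; Cosmo Reyes has 1. The largest is 2, held by Sara Chen.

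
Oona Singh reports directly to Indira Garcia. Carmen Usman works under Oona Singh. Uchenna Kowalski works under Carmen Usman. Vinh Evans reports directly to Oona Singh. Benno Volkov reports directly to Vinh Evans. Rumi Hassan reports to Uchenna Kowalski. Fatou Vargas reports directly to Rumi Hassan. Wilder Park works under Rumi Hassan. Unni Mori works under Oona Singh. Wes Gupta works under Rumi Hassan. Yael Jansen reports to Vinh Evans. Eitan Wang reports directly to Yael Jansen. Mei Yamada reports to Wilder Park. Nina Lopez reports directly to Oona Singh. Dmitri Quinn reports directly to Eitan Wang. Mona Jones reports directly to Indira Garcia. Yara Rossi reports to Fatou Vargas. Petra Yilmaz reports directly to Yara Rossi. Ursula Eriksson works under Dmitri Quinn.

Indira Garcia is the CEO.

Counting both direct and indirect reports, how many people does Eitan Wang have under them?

Eitan Wang directly manages Dmitri Quinn. Under Dmitri Quinn: Ursula Eriksson (1). That's 2 in total.

2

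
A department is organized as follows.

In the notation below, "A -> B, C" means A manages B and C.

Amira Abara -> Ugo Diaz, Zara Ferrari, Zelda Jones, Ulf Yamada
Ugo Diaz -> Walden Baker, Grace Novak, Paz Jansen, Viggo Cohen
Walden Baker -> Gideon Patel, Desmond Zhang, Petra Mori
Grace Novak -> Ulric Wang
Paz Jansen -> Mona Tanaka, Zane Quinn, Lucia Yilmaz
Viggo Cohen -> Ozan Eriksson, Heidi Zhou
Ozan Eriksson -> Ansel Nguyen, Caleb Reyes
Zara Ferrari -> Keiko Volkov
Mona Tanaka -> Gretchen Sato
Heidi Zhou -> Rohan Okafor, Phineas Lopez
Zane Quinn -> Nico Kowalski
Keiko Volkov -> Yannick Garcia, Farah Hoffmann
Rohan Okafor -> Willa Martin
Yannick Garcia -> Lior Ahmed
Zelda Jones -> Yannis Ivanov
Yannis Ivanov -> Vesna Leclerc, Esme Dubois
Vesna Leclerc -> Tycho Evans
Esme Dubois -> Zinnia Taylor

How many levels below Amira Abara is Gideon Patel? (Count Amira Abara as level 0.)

Chain from Gideon Patel up to Amira Abara: Gideon Patel → Walden Baker → Ugo Diaz → Amira Abara. That is 3 steps up, so Gideon Patel is 3 levels below Amira Abara.

3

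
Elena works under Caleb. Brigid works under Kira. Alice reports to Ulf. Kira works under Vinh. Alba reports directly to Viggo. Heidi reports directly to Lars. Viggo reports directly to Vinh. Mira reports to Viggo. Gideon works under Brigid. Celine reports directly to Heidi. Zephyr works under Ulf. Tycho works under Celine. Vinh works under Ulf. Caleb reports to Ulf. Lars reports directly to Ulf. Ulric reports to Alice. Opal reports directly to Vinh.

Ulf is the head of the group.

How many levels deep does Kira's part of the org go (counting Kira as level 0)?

The longest chain under Kira runs Kira → Brigid → Gideon, which is 2 levels below Kira.

2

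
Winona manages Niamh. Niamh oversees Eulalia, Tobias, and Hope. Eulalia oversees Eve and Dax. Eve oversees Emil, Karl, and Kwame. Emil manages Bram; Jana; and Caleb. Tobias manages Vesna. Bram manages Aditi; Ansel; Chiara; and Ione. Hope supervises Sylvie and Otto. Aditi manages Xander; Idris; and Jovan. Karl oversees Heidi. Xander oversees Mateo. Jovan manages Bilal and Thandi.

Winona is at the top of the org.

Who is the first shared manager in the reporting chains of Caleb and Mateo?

Caleb's chain of managers is Emil, Eve, Eulalia, Niamh, Winona. Mateo's chain of managers is Xander, Aditi, Bram, Emil, Eve, Eulalia, Niamh, Winona. The first manager that appears in both chains is Emil.

Emil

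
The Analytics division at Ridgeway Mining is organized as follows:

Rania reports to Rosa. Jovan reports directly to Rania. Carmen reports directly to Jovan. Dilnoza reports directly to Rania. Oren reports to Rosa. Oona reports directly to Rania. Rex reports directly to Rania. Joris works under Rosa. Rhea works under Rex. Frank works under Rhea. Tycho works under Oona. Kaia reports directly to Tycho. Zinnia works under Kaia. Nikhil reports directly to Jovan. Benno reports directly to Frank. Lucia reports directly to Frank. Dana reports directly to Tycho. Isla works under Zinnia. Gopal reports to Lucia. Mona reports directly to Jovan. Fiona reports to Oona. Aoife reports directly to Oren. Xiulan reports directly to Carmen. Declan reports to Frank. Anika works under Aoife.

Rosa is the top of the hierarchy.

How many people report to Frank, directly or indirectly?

4

Frank directly manages Benno, Lucia, Declan. Benno has no reports. Under Lucia: Gopal (1). Declan has no reports. So Frank's organization is 3 direct reports plus everyone under them: 1 + 2 + 1 = 4.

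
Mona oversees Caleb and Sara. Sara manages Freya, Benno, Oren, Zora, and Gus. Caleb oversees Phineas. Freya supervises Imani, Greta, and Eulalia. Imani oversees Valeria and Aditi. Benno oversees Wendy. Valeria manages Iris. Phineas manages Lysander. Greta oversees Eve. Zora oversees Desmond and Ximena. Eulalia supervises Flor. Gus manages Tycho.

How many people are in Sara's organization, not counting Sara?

Sara directly manages Freya, Benno, Oren, Zora, Gus. Under Freya: Eulalia, Flor, Greta, Eve, Imani, Aditi, Valeria, Iris (8). Under Benno: Wendy (1). Oren has no reports. Under Zora: Ximena, Desmond (2). Under Gus: Tycho (1). So Sara's organization is 5 direct reports plus everyone under them: 9 + 2 + 1 + 3 + 2 = 17.

17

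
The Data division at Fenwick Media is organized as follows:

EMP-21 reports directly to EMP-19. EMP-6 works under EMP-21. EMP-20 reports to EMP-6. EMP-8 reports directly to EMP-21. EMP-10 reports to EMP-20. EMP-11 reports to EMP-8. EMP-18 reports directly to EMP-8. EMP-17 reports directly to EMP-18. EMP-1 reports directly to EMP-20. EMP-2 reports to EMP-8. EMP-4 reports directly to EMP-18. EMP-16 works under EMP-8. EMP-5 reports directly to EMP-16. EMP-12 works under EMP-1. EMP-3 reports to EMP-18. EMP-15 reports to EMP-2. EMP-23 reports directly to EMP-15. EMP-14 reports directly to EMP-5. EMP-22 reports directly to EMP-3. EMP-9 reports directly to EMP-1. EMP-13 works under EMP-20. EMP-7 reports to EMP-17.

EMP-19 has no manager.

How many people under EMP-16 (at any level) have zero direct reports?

The only person in EMP-16's organization with no one reporting to them is EMP-14. That is 1.

1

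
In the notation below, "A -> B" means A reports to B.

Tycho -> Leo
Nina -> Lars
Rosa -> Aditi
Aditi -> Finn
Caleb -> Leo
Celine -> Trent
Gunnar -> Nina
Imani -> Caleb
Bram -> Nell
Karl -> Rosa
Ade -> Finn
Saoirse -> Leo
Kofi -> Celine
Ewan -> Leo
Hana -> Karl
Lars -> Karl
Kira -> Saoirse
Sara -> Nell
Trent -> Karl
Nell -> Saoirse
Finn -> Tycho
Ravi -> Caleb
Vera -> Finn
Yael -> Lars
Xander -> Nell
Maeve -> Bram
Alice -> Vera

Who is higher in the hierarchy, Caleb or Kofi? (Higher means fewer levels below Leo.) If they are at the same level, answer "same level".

Caleb is 1 level below Leo; Kofi is 8. Caleb is higher.

Caleb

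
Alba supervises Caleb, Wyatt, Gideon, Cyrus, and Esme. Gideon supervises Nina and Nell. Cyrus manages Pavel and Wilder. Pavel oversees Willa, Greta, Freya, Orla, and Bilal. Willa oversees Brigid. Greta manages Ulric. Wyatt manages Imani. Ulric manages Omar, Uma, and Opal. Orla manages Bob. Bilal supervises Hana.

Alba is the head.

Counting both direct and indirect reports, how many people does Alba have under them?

22

Alba directly manages Gideon, Cyrus, Wyatt, Esme, Caleb. Under Gideon: Nell, Nina (2). Under Cyrus: Wilder, Pavel, Bilal, Hana, Orla, Bob, Freya, Greta, Ulric, Opal, Uma, Omar, Willa, Brigid (14). Under Wyatt: Imani (1). Esme has no reports. Caleb has no reports. So Alba's organization is 5 direct reports plus everyone under them: 3 + 15 + 2 + 1 + 1 = 22.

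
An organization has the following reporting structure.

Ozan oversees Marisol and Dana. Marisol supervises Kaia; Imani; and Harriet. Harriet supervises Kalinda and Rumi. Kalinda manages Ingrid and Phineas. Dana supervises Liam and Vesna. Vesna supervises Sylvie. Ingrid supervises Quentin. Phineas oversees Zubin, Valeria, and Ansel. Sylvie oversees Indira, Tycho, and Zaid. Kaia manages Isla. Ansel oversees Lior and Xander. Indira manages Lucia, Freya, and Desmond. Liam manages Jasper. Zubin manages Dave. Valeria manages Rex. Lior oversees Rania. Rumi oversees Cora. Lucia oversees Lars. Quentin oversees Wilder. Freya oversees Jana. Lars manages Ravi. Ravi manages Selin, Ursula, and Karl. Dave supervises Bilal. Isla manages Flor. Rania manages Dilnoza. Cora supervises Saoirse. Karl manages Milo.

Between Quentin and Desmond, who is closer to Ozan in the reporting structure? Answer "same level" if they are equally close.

same level

Both Quentin and Desmond are 5 levels below Ozan.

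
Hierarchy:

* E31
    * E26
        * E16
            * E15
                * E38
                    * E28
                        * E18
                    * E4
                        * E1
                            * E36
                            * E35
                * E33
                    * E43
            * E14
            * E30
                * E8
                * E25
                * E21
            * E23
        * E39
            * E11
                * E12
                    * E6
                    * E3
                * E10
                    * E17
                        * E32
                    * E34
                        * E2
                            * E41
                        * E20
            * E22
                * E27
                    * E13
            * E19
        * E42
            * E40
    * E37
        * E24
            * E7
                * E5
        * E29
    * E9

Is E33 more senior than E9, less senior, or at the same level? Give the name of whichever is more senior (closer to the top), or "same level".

E9

E33 is 4 levels below E31; E9 is 1. E9 is higher.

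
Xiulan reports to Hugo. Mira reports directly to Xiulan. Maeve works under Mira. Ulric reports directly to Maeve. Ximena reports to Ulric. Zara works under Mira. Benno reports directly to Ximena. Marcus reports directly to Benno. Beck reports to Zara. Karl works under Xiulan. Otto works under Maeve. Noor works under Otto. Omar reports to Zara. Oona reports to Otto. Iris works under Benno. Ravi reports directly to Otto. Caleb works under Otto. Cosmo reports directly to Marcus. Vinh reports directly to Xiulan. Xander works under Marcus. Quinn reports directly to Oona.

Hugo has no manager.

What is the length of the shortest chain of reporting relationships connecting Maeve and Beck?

Maeve is 1 level below Mira, and Beck is 2 levels below Mira (their lowest common manager). The shortest path runs up from Maeve to Mira and back down to Beck: 1 + 2 = 3 links.

3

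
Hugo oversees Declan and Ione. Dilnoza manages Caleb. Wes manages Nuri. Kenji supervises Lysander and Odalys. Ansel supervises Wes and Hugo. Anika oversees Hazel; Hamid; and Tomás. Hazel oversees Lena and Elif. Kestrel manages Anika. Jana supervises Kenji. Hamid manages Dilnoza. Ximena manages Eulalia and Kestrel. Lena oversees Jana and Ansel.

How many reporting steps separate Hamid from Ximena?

Chain from Hamid up to Ximena: Hamid → Anika → Kestrel → Ximena. That is 3 steps up, so Hamid is 3 levels below Ximena.

3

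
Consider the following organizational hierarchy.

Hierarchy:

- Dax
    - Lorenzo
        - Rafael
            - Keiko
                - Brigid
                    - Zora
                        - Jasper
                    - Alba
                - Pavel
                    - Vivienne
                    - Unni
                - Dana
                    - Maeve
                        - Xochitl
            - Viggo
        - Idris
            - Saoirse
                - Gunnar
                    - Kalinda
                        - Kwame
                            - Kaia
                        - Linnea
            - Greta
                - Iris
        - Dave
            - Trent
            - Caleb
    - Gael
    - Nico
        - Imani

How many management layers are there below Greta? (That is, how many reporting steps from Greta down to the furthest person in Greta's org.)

1

The longest chain under Greta runs Greta → Iris, which is 1 level below Greta.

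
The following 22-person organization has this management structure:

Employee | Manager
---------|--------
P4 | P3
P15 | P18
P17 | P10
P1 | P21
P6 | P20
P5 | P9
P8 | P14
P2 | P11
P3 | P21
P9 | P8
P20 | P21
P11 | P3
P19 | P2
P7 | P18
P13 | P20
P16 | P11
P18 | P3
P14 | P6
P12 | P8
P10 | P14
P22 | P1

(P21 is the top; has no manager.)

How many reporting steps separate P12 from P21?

Chain from P12 up to P21: P12 → P8 → P14 → P6 → P20 → P21. That is 5 steps up, so P12 is 5 levels below P21.

5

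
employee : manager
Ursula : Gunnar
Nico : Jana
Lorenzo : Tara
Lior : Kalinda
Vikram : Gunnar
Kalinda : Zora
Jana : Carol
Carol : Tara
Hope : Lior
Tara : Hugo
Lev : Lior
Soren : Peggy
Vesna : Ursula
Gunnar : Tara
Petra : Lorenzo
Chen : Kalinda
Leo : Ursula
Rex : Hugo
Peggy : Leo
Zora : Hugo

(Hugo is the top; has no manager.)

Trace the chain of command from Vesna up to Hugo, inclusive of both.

Vesna -> Ursula -> Gunnar -> Tara -> Hugo

Vesna reports to Ursula. Ursula reports to Gunnar. Gunnar reports to Tara. Tara reports to Hugo. Hugo is at the top.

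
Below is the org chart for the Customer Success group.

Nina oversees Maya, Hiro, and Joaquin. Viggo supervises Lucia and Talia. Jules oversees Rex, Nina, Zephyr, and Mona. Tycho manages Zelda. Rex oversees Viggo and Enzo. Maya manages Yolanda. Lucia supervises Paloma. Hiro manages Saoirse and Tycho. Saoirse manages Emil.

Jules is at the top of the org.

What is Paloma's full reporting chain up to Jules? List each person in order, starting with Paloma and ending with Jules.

Paloma reports to Lucia. Lucia reports to Viggo. Viggo reports to Rex. Rex reports to Jules. Jules is at the top.

Paloma -> Lucia -> Viggo -> Rex -> Jules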